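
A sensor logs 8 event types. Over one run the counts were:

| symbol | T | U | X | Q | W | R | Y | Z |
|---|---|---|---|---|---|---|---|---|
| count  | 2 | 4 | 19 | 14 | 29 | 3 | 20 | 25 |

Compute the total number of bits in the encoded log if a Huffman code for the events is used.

Greedily combine the two least-frequent nodes:
merge T(2) and R(3): 5
merge U(4) and 5: 9
merge 9 and Q(14): 23
merge X(19) and Y(20): 39
merge 23 and Z(25): 48
merge W(29) and 39: 68
merge 48 and 68: 116
Each symbol's bit-cost is frequency × depth; summing gives 308 bits (equivalently 5 + 9 + 23 + 39 + 48 + 68 + 116).

308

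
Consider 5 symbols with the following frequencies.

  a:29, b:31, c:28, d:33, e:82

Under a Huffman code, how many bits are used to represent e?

Repeatedly merge the two smallest:
merge c(28) and a(29): 57
merge b(31) and d(33): 64
merge 57 and 64: 121
merge e(82) and 121: 203
e is merged only at the final step, so code length = 1.

1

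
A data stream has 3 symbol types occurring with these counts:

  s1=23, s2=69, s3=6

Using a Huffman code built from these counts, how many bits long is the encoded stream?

127

Greedily combine the two least-frequent nodes:
combine s3(6), s1(23) → 29
combine 29, s2(69) → 98
Each symbol's bit-cost is frequency × depth; summing gives 127 bits (equivalently 29 + 98).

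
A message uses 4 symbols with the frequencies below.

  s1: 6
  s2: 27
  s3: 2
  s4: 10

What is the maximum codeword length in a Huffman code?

Merge the two lowest-weight nodes at each step:
s3(2) + s1(6) → 8
8 + s4(10) → 18
18 + s2(27) → 45
The first pair merged (s3, s1) ends up deepest, at depth 3.

3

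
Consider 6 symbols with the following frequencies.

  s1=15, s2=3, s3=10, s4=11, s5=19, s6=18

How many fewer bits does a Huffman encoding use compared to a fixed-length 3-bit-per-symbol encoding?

Fixed-length: 3 bits × 76 symbols = 228 bits.
Huffman merges:
merge s2(3) and s3(10): 13
merge s4(11) and 13: 24
merge s1(15) and s6(18): 33
merge s5(19) and 24: 43
merge 33 and 43: 76
Huffman total = 13 + 24 + 33 + 43 + 76 = 189 bits.
Saving = 228 − 189 = 39 bits.

39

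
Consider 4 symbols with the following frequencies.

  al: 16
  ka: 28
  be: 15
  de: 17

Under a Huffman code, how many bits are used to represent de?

Repeatedly merge the two smallest:
be(15) + al(16) → 31
de(17) + ka(28) → 45
31 + 45 → 76
The subtree containing de is merged 2 times, so code length = 2.

2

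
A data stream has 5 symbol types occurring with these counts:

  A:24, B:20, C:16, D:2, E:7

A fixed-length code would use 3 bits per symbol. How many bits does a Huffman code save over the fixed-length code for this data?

60

Fixed-length: 3 bits × 69 symbols = 207 bits.
Huffman merges:
D(2) + E(7) → 9
9 + C(16) → 25
B(20) + A(24) → 44
25 + 44 → 69
Huffman total = 9 + 25 + 44 + 69 = 147 bits.
Saving = 207 − 147 = 60 bits.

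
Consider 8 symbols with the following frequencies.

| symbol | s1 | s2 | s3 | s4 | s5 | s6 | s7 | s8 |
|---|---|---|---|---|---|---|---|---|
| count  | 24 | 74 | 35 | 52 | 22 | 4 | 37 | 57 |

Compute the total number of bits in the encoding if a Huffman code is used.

Merge the two smallest weights repeatedly:
s6(4) + s5(22) → 26
s1(24) + 26 → 50
s3(35) + s7(37) → 72
50 + s4(52) → 102
s8(57) + 72 → 129
s2(74) + 102 → 176
129 + 176 → 305
Total encoded bits = sum of merged weights = 26 + 50 + 72 + 102 + 129 + 176 + 305 = 860.

860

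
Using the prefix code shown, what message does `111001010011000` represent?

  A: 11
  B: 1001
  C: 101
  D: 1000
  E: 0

ABEBD

Read left to right; each codeword is recognised as soon as it completes (prefix code):
  11→A | 1001→B | 0→E | 1001→B | 1000→D
Decoded message: ABEBD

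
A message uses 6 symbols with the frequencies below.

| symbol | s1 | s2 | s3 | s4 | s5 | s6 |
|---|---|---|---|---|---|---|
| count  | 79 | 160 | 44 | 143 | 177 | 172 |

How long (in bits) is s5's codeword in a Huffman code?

2

Huffman merges, smallest pair first:
s3(44) + s1(79) → 123
123 + s4(143) → 266
s2(160) + s6(172) → 332
s5(177) + 266 → 443
332 + 443 → 775
The subtree containing s5 is merged 2 times, so code length = 2.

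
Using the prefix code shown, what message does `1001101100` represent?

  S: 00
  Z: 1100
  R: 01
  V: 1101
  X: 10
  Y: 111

Read left to right; each codeword is recognised as soon as it completes (prefix code):
  10→X | 01→R | 10→X | 1100→Z
Decoded message: XRXZ

XRXZ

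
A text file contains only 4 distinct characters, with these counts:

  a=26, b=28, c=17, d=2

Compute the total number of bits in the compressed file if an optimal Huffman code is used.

Greedily combine the two least-frequent nodes:
merge d(2) and c(17): 19
merge 19 and a(26): 45
merge b(28) and 45: 73
Total encoded bits = sum of merged weights = 19 + 45 + 73 = 137.

137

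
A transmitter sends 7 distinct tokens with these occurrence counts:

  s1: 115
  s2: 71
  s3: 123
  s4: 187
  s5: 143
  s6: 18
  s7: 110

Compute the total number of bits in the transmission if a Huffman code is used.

Build the Huffman tree bottom-up:
merge s6(18) and s2(71): 89
merge 89 and s7(110): 199
merge s1(115) and s3(123): 238
merge s5(143) and s4(187): 330
merge 199 and 238: 437
merge 330 and 437: 767
Each symbol's bit-cost is frequency × depth; summing gives 2060 bits (equivalently 89 + 199 + 238 + 330 + 437 + 767).

2060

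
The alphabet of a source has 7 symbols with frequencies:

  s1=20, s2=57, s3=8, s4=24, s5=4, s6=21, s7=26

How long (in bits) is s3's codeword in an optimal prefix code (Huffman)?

4

Huffman merges, smallest pair first:
combine s5(4), s3(8) → 12
combine 12, s1(20) → 32
combine s6(21), s4(24) → 45
combine s7(26), 32 → 58
combine 45, s2(57) → 102
combine 58, 102 → 160
s3's leaf is at depth 4, giving a 4-bit codeword.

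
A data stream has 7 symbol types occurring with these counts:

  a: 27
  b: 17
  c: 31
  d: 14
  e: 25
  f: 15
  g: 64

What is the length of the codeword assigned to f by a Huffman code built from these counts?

4

Repeatedly merge the two smallest:
merge d(14) and f(15): 29
merge b(17) and e(25): 42
merge a(27) and 29: 56
merge c(31) and 42: 73
merge 56 and g(64): 120
merge 73 and 120: 193
The subtree containing f is merged 4 times, so code length = 4.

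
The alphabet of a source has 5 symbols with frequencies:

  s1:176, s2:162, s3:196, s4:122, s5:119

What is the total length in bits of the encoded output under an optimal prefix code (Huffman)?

1791

Greedily combine the two least-frequent nodes:
combine s5(119), s4(122) → 241
combine s2(162), s1(176) → 338
combine s3(196), 241 → 437
combine 338, 437 → 775
The encoded length is the sum of every internal node's weight: 241 + 338 + 437 + 775 = 1791 bits.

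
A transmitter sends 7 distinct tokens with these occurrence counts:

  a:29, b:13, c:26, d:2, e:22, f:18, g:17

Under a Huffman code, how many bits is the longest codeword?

4

Merge the two lowest-weight nodes at each step:
d(2) + b(13) → 15
15 + g(17) → 32
f(18) + e(22) → 40
c(26) + a(29) → 55
32 + 40 → 72
55 + 72 → 127
Maximum depth reached is 4.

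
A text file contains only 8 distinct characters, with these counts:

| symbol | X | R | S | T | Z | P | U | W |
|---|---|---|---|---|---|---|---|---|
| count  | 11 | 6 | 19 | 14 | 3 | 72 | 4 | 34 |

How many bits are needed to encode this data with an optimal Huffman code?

Greedily combine the two least-frequent nodes:
merge Z(3) and U(4): 7
merge R(6) and 7: 13
merge X(11) and 13: 24
merge T(14) and S(19): 33
merge 24 and 33: 57
merge W(34) and 57: 91
merge P(72) and 91: 163
The encoded length is the sum of every internal node's weight: 7 + 13 + 24 + 33 + 57 + 91 + 163 = 388 bits.

388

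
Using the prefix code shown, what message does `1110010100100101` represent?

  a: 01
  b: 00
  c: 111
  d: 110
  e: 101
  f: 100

Read left to right; each codeword is recognised as soon as it completes (prefix code):
  111→c | 00→b | 101→e | 00→b | 100→f | 101→e
Decoded message: cbebfe

cbebfe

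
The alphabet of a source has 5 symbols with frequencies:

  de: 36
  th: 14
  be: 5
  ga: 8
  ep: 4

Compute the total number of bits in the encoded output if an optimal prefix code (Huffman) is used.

124

Greedily combine the two least-frequent nodes:
combine ep(4), be(5) → 9
combine ga(8), 9 → 17
combine th(14), 17 → 31
combine 31, de(36) → 67
Total encoded bits = sum of merged weights = 9 + 17 + 31 + 67 = 124.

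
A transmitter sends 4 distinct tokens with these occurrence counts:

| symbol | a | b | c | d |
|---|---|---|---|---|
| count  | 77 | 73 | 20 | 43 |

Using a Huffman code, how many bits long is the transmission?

412

Greedily combine the two least-frequent nodes:
merge c(20) and d(43): 63
merge 63 and b(73): 136
merge a(77) and 136: 213
Each symbol's bit-cost is frequency × depth; summing gives 412 bits (equivalently 63 + 136 + 213).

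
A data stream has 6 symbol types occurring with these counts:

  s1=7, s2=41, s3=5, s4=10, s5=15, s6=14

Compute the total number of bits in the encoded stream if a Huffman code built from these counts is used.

206

Greedily combine the two least-frequent nodes:
merge s3(5) and s1(7): 12
merge s4(10) and 12: 22
merge s6(14) and s5(15): 29
merge 22 and 29: 51
merge s2(41) and 51: 92
Each symbol's bit-cost is frequency × depth; summing gives 206 bits (equivalently 12 + 22 + 29 + 51 + 92).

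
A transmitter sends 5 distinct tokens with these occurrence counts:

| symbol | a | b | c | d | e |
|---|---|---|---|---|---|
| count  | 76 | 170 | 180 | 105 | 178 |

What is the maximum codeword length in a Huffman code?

Merge the two lowest-weight nodes at each step:
a(76) + d(105) → 181
b(170) + e(178) → 348
c(180) + 181 → 361
348 + 361 → 709
Maximum depth reached is 3.

3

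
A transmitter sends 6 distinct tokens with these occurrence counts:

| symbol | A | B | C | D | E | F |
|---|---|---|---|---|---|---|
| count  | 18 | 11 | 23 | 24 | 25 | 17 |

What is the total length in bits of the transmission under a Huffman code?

305

Greedily combine the two least-frequent nodes:
B(11) + F(17) → 28
A(18) + C(23) → 41
D(24) + E(25) → 49
28 + 41 → 69
49 + 69 → 118
Each symbol's bit-cost is frequency × depth; summing gives 305 bits (equivalently 28 + 41 + 49 + 69 + 118).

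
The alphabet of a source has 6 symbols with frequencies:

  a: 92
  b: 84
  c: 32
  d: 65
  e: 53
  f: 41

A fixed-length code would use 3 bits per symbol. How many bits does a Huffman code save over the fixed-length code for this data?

176

Fixed-length: 3 bits × 367 symbols = 1101 bits.
Huffman merges:
merge c(32) and f(41): 73
merge e(53) and d(65): 118
merge 73 and b(84): 157
merge a(92) and 118: 210
merge 157 and 210: 367
Huffman total = 73 + 118 + 157 + 210 + 367 = 925 bits.
Saving = 1101 − 925 = 176 bits.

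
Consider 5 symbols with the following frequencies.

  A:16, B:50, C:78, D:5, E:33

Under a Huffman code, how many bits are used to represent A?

4

Repeatedly merge the two smallest:
D(5) + A(16) → 21
21 + E(33) → 54
B(50) + 54 → 104
C(78) + 104 → 182
A sits 4 levels below the root, so its codeword is 4 bits.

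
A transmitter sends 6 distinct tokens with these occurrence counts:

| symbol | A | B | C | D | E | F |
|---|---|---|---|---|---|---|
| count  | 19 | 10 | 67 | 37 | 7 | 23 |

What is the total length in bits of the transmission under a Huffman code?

371

Build the Huffman tree bottom-up:
E(7) + B(10) → 17
17 + A(19) → 36
F(23) + 36 → 59
D(37) + 59 → 96
C(67) + 96 → 163
The encoded length is the sum of every internal node's weight: 17 + 36 + 59 + 96 + 163 = 371 bits.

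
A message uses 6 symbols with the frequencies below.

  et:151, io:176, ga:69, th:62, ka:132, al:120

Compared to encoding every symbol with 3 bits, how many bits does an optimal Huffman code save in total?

328

Fixed-length: 3 bits × 710 symbols = 2130 bits.
Huffman merges:
combine th(62), ga(69) → 131
combine al(120), 131 → 251
combine ka(132), et(151) → 283
combine io(176), 251 → 427
combine 283, 427 → 710
Huffman total = 131 + 251 + 283 + 427 + 710 = 1802 bits.
Saving = 2130 − 1802 = 328 bits.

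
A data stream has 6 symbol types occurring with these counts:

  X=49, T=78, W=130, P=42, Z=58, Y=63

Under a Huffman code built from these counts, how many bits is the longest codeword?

3

Merge the two lowest-weight nodes at each step:
merge P(42) and X(49): 91
merge Z(58) and Y(63): 121
merge T(78) and 91: 169
merge 121 and W(130): 251
merge 169 and 251: 420
The first pair merged (P, X) ends up deepest, at depth 3.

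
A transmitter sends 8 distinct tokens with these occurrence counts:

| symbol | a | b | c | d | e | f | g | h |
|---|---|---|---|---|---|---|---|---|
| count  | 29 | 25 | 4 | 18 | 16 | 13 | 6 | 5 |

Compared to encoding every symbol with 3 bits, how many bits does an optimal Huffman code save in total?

30

Fixed-length: 3 bits × 116 symbols = 348 bits.
Huffman merges:
merge c(4) and h(5): 9
merge g(6) and 9: 15
merge f(13) and 15: 28
merge e(16) and d(18): 34
merge b(25) and 28: 53
merge a(29) and 34: 63
merge 53 and 63: 116
Huffman total = 9 + 15 + 28 + 34 + 53 + 63 + 116 = 318 bits.
Saving = 348 − 318 = 30 bits.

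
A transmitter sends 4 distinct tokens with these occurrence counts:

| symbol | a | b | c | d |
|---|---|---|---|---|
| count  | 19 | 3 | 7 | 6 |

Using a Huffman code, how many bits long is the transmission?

60

Merge the two smallest weights repeatedly:
b(3) + d(6) → 9
c(7) + 9 → 16
16 + a(19) → 35
The encoded length is the sum of every internal node's weight: 9 + 16 + 35 = 60 bits.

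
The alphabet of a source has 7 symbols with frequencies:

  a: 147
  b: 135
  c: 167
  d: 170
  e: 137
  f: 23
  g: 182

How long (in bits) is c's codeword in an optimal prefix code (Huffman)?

Build the tree from the bottom:
merge f(23) and b(135): 158
merge e(137) and a(147): 284
merge 158 and c(167): 325
merge d(170) and g(182): 352
merge 284 and 325: 609
merge 352 and 609: 961
c's leaf is at depth 3, giving a 3-bit codeword.

3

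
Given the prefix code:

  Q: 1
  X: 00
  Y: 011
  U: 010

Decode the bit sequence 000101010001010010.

Read left to right; each codeword is recognised as soon as it completes (prefix code):
  00→X | 010→U | 1→Q | 010→U | 00→X | 1→Q | 010→U | 010→U
Decoded message: XUQUXQUU

XUQUXQUU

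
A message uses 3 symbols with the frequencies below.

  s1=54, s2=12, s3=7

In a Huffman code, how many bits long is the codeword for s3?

2

Build the tree from the bottom:
combine s3(7), s2(12) → 19
combine 19, s1(54) → 73
s3's leaf is at depth 2, giving a 2-bit codeword.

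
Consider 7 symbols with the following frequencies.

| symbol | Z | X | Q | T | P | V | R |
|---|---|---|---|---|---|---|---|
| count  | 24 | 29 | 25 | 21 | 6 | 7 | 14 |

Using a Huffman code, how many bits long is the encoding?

Build the Huffman tree bottom-up:
combine P(6), V(7) → 13
combine 13, R(14) → 27
combine T(21), Z(24) → 45
combine Q(25), 27 → 52
combine X(29), 45 → 74
combine 52, 74 → 126
Total encoded bits = sum of merged weights = 13 + 27 + 45 + 52 + 74 + 126 = 337.

337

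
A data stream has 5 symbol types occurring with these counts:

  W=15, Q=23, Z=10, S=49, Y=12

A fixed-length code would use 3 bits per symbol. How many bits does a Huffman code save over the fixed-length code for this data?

99

Fixed-length: 3 bits × 109 symbols = 327 bits.
Huffman merges:
merge Z(10) and Y(12): 22
merge W(15) and 22: 37
merge Q(23) and 37: 60
merge S(49) and 60: 109
Huffman total = 22 + 37 + 60 + 109 = 228 bits.
Saving = 327 − 228 = 99 bits.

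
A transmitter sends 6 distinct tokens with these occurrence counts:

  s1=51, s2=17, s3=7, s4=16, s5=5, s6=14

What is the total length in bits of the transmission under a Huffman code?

Build the Huffman tree bottom-up:
combine s5(5), s3(7) → 12
combine 12, s6(14) → 26
combine s4(16), s2(17) → 33
combine 26, 33 → 59
combine s1(51), 59 → 110
Each symbol's bit-cost is frequency × depth; summing gives 240 bits (equivalently 12 + 26 + 33 + 59 + 110).

240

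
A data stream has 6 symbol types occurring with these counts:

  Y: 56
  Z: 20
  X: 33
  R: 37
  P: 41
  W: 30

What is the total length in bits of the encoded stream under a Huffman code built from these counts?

554

Build the Huffman tree bottom-up:
merge Z(20) and W(30): 50
merge X(33) and R(37): 70
merge P(41) and 50: 91
merge Y(56) and 70: 126
merge 91 and 126: 217
The encoded length is the sum of every internal node's weight: 50 + 70 + 91 + 126 + 217 = 554 bits.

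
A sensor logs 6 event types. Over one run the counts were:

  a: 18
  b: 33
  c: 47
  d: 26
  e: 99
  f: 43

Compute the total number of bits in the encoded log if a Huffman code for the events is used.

Build the Huffman tree bottom-up:
a(18) + d(26) → 44
b(33) + f(43) → 76
44 + c(47) → 91
76 + 91 → 167
e(99) + 167 → 266
Total encoded bits = sum of merged weights = 44 + 76 + 91 + 167 + 266 = 644.

644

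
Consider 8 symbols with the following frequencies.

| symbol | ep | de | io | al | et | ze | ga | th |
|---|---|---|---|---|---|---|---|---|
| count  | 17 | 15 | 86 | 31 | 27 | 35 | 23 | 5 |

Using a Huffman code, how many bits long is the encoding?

651

Build the Huffman tree bottom-up:
th(5) + de(15) → 20
ep(17) + 20 → 37
ga(23) + et(27) → 50
al(31) + ze(35) → 66
37 + 50 → 87
66 + io(86) → 152
87 + 152 → 239
Each symbol's bit-cost is frequency × depth; summing gives 651 bits (equivalently 20 + 37 + 50 + 66 + 87 + 152 + 239).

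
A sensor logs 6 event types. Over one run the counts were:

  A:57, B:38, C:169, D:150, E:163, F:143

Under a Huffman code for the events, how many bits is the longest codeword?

Merge the two lowest-weight nodes at each step:
merge B(38) and A(57): 95
merge 95 and F(143): 238
merge D(150) and E(163): 313
merge C(169) and 238: 407
merge 313 and 407: 720
Maximum depth reached is 4.

4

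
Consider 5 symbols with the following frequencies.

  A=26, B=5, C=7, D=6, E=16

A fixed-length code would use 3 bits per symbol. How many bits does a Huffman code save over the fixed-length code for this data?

57

Fixed-length: 3 bits × 60 symbols = 180 bits.
Huffman merges:
B(5) + D(6) → 11
C(7) + 11 → 18
E(16) + 18 → 34
A(26) + 34 → 60
Huffman total = 11 + 18 + 34 + 60 = 123 bits.
Saving = 180 − 123 = 57 bits.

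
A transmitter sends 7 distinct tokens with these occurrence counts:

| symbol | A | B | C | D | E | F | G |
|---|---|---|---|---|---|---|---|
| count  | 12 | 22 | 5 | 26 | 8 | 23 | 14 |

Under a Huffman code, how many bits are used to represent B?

3

Huffman merges, smallest pair first:
combine C(5), E(8) → 13
combine A(12), 13 → 25
combine G(14), B(22) → 36
combine F(23), 25 → 48
combine D(26), 36 → 62
combine 48, 62 → 110
B sits 3 levels below the root, so its codeword is 3 bits.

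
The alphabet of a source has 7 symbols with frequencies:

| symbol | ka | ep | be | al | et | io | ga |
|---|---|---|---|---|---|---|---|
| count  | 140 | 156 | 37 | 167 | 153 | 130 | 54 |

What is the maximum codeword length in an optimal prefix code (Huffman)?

Merge the two lowest-weight nodes at each step:
combine be(37), ga(54) → 91
combine 91, io(130) → 221
combine ka(140), et(153) → 293
combine ep(156), al(167) → 323
combine 221, 293 → 514
combine 323, 514 → 837
Maximum depth reached is 4.

4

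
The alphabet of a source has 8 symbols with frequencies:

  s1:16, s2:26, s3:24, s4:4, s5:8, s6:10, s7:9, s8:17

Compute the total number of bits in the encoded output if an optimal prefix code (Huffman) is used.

323

Greedily combine the two least-frequent nodes:
combine s4(4), s5(8) → 12
combine s7(9), s6(10) → 19
combine 12, s1(16) → 28
combine s8(17), 19 → 36
combine s3(24), s2(26) → 50
combine 28, 36 → 64
combine 50, 64 → 114
The encoded length is the sum of every internal node's weight: 12 + 19 + 28 + 36 + 50 + 64 + 114 = 323 bits.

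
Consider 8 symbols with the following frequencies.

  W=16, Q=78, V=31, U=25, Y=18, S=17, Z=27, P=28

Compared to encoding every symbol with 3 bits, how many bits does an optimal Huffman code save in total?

45

Fixed-length: 3 bits × 240 symbols = 720 bits.
Huffman merges:
W(16) + S(17) → 33
Y(18) + U(25) → 43
Z(27) + P(28) → 55
V(31) + 33 → 64
43 + 55 → 98
64 + Q(78) → 142
98 + 142 → 240
Huffman total = 33 + 43 + 55 + 64 + 98 + 142 + 240 = 675 bits.
Saving = 720 − 675 = 45 bits.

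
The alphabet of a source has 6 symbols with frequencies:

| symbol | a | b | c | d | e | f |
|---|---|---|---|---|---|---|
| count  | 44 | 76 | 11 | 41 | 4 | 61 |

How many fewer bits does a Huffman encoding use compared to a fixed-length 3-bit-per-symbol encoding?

166

Fixed-length: 3 bits × 237 symbols = 711 bits.
Huffman merges:
e(4) + c(11) → 15
15 + d(41) → 56
a(44) + 56 → 100
f(61) + b(76) → 137
100 + 137 → 237
Huffman total = 15 + 56 + 100 + 137 + 237 = 545 bits.
Saving = 711 − 545 = 166 bits.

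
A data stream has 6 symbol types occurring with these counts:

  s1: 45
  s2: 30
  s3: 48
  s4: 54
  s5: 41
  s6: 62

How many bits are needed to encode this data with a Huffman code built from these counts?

Merge the two smallest weights repeatedly:
combine s2(30), s5(41) → 71
combine s1(45), s3(48) → 93
combine s4(54), s6(62) → 116
combine 71, 93 → 164
combine 116, 164 → 280
The encoded length is the sum of every internal node's weight: 71 + 93 + 116 + 164 + 280 = 724 bits.

724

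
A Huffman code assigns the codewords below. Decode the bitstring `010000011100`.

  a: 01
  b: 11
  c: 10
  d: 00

addabd

Read left to right; each codeword is recognised as soon as it completes (prefix code):
  01→a | 00→d | 00→d | 01→a | 11→b | 00→d
Decoded message: addabd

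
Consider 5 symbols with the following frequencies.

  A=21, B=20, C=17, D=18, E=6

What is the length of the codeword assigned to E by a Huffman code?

Repeatedly merge the two smallest:
merge E(6) and C(17): 23
merge D(18) and B(20): 38
merge A(21) and 23: 44
merge 38 and 44: 82
The subtree containing E is merged 3 times, so code length = 3.

3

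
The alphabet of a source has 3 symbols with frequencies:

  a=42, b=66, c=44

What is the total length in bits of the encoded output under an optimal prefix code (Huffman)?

238

Greedily combine the two least-frequent nodes:
merge a(42) and c(44): 86
merge b(66) and 86: 152
Total encoded bits = sum of merged weights = 86 + 152 = 238.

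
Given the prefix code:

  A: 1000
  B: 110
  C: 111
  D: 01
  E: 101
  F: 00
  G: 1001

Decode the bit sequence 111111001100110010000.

Read left to right; each codeword is recognised as soon as it completes (prefix code):
  111→C | 111→C | 00→F | 110→B | 01→D | 1001→G | 00→F | 00→F
Decoded message: CCFBDGFF

CCFBDGFF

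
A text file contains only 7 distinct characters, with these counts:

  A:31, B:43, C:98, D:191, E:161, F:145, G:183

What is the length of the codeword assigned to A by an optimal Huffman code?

Huffman merges, smallest pair first:
merge A(31) and B(43): 74
merge 74 and C(98): 172
merge F(145) and E(161): 306
merge 172 and G(183): 355
merge D(191) and 306: 497
merge 355 and 497: 852
A sits 4 levels below the root, so its codeword is 4 bits.

4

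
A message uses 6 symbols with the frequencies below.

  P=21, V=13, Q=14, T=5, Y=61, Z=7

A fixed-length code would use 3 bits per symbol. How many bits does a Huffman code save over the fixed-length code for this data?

Fixed-length: 3 bits × 121 symbols = 363 bits.
Huffman merges:
merge T(5) and Z(7): 12
merge 12 and V(13): 25
merge Q(14) and P(21): 35
merge 25 and 35: 60
merge 60 and Y(61): 121
Huffman total = 12 + 25 + 35 + 60 + 121 = 253 bits.
Saving = 363 − 253 = 110 bits.

110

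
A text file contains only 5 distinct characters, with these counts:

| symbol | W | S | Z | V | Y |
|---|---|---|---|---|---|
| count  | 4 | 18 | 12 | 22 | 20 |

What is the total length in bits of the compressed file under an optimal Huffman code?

Greedily combine the two least-frequent nodes:
combine W(4), Z(12) → 16
combine 16, S(18) → 34
combine Y(20), V(22) → 42
combine 34, 42 → 76
The encoded length is the sum of every internal node's weight: 16 + 34 + 42 + 76 = 168 bits.

168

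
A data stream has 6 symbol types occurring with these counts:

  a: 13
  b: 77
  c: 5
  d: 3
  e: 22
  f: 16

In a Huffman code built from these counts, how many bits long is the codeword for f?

3

Huffman merges, smallest pair first:
combine d(3), c(5) → 8
combine 8, a(13) → 21
combine f(16), 21 → 37
combine e(22), 37 → 59
combine 59, b(77) → 136
The subtree containing f is merged 3 times, so code length = 3.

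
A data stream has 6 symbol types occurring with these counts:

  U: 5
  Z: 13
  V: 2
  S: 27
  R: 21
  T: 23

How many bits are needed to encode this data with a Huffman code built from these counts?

Merge the two smallest weights repeatedly:
V(2) + U(5) → 7
7 + Z(13) → 20
20 + R(21) → 41
T(23) + S(27) → 50
41 + 50 → 91
Each symbol's bit-cost is frequency × depth; summing gives 209 bits (equivalently 7 + 20 + 41 + 50 + 91).

209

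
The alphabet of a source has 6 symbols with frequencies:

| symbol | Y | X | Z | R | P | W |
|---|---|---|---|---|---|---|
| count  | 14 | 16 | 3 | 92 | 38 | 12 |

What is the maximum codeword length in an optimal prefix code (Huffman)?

5

Merge the two lowest-weight nodes at each step:
Z(3) + W(12) → 15
Y(14) + 15 → 29
X(16) + 29 → 45
P(38) + 45 → 83
83 + R(92) → 175
Maximum depth reached is 5.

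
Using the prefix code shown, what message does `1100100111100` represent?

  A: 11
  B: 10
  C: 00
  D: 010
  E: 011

Read left to right; each codeword is recognised as soon as it completes (prefix code):
  11→A | 00→C | 10→B | 011→E | 11→A | 00→C
Decoded message: ACBEAC

ACBEAC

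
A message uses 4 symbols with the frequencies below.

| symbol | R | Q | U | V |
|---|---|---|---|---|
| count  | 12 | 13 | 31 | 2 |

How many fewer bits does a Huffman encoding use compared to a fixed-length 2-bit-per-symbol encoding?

17

Fixed-length: 2 bits × 58 symbols = 116 bits.
Huffman merges:
merge V(2) and R(12): 14
merge Q(13) and 14: 27
merge 27 and U(31): 58
Huffman total = 14 + 27 + 58 = 99 bits.
Saving = 116 − 99 = 17 bits.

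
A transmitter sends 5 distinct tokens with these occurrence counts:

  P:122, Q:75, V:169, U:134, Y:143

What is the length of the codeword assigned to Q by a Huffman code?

Repeatedly merge the two smallest:
Q(75) + P(122) → 197
U(134) + Y(143) → 277
V(169) + 197 → 366
277 + 366 → 643
Q sits 3 levels below the root, so its codeword is 3 bits.

3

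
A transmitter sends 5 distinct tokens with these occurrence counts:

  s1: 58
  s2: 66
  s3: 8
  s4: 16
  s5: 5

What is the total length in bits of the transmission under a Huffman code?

Merge the two smallest weights repeatedly:
s5(5) + s3(8) → 13
13 + s4(16) → 29
29 + s1(58) → 87
s2(66) + 87 → 153
Each symbol's bit-cost is frequency × depth; summing gives 282 bits (equivalently 13 + 29 + 87 + 153).

282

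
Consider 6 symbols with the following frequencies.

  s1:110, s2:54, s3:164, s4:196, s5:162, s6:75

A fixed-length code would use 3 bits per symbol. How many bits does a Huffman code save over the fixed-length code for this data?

393

Fixed-length: 3 bits × 761 symbols = 2283 bits.
Huffman merges:
merge s2(54) and s6(75): 129
merge s1(110) and 129: 239
merge s5(162) and s3(164): 326
merge s4(196) and 239: 435
merge 326 and 435: 761
Huffman total = 129 + 239 + 326 + 435 + 761 = 1890 bits.
Saving = 2283 − 1890 = 393 bits.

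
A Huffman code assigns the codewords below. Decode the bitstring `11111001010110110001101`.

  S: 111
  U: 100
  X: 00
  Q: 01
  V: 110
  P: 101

Read left to right; each codeword is recognised as soon as it completes (prefix code):
  111→S | 110→V | 01→Q | 01→Q | 01→Q | 101→P | 100→U | 01→Q | 101→P
Decoded message: SVQQQPUQP

SVQQQPUQP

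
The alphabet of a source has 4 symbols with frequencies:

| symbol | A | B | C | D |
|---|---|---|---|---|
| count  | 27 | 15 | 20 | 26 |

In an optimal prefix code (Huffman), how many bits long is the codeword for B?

2

Build the tree from the bottom:
merge B(15) and C(20): 35
merge D(26) and A(27): 53
merge 35 and 53: 88
B's leaf is at depth 2, giving a 2-bit codeword.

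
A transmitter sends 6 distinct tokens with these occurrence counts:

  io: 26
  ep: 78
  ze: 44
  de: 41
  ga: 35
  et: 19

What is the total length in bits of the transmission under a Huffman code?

607

Greedily combine the two least-frequent nodes:
et(19) + io(26) → 45
ga(35) + de(41) → 76
ze(44) + 45 → 89
76 + ep(78) → 154
89 + 154 → 243
The encoded length is the sum of every internal node's weight: 45 + 76 + 89 + 154 + 243 = 607 bits.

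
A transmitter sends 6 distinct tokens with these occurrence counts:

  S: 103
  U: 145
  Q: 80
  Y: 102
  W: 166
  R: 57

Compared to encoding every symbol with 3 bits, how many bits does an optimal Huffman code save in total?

311

Fixed-length: 3 bits × 653 symbols = 1959 bits.
Huffman merges:
combine R(57), Q(80) → 137
combine Y(102), S(103) → 205
combine 137, U(145) → 282
combine W(166), 205 → 371
combine 282, 371 → 653
Huffman total = 137 + 205 + 282 + 371 + 653 = 1648 bits.
Saving = 1959 − 1648 = 311 bits.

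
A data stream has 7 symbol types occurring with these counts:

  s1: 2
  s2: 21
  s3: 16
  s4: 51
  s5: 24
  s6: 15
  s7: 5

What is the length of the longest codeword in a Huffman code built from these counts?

5

Merge the two lowest-weight nodes at each step:
s1(2) + s7(5) → 7
7 + s6(15) → 22
s3(16) + s2(21) → 37
22 + s5(24) → 46
37 + 46 → 83
s4(51) + 83 → 134
The rarest symbols sit at the bottom; the longest codeword is 5 bits.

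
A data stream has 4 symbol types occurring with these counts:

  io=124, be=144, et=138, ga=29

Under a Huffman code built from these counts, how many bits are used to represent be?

Build the tree from the bottom:
ga(29) + io(124) → 153
et(138) + be(144) → 282
153 + 282 → 435
The subtree containing be is merged 2 times, so code length = 2.

2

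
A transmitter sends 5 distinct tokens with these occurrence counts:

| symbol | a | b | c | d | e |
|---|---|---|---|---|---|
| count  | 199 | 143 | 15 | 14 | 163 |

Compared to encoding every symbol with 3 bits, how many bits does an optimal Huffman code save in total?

Fixed-length: 3 bits × 534 symbols = 1602 bits.
Huffman merges:
combine d(14), c(15) → 29
combine 29, b(143) → 172
combine e(163), 172 → 335
combine a(199), 335 → 534
Huffman total = 29 + 172 + 335 + 534 = 1070 bits.
Saving = 1602 − 1070 = 532 bits.

532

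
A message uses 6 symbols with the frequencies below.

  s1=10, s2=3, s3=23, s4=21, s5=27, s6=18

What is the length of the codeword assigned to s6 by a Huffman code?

Build the tree from the bottom:
combine s2(3), s1(10) → 13
combine 13, s6(18) → 31
combine s4(21), s3(23) → 44
combine s5(27), 31 → 58
combine 44, 58 → 102
s6 sits 3 levels below the root, so its codeword is 3 bits.

3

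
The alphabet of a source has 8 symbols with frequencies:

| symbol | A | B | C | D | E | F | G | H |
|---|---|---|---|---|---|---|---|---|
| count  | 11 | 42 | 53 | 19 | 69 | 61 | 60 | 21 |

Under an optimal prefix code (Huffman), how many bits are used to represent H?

Build the tree from the bottom:
combine A(11), D(19) → 30
combine H(21), 30 → 51
combine B(42), 51 → 93
combine C(53), G(60) → 113
combine F(61), E(69) → 130
combine 93, 113 → 206
combine 130, 206 → 336
H's leaf is at depth 4, giving a 4-bit codeword.

4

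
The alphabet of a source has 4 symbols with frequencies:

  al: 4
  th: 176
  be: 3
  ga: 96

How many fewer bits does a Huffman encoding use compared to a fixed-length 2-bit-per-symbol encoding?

Fixed-length: 2 bits × 279 symbols = 558 bits.
Huffman merges:
merge be(3) and al(4): 7
merge 7 and ga(96): 103
merge 103 and th(176): 279
Huffman total = 7 + 103 + 279 = 389 bits.
Saving = 558 − 389 = 169 bits.

169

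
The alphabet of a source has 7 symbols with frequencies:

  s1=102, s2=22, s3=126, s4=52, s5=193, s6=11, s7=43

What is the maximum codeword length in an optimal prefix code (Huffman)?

Merge the two lowest-weight nodes at each step:
combine s6(11), s2(22) → 33
combine 33, s7(43) → 76
combine s4(52), 76 → 128
combine s1(102), s3(126) → 228
combine 128, s5(193) → 321
combine 228, 321 → 549
The rarest symbols sit at the bottom; the longest codeword is 5 bits.

5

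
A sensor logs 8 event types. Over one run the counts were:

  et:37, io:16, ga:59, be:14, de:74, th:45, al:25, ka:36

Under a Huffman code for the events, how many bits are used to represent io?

Repeatedly merge the two smallest:
be(14) + io(16) → 30
al(25) + 30 → 55
ka(36) + et(37) → 73
th(45) + 55 → 100
ga(59) + 73 → 132
de(74) + 100 → 174
132 + 174 → 306
io's leaf is at depth 5, giving a 5-bit codeword.

5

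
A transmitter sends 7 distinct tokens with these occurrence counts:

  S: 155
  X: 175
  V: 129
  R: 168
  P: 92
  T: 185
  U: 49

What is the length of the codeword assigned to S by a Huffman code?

3

Huffman merges, smallest pair first:
combine U(49), P(92) → 141
combine V(129), 141 → 270
combine S(155), R(168) → 323
combine X(175), T(185) → 360
combine 270, 323 → 593
combine 360, 593 → 953
S sits 3 levels below the root, so its codeword is 3 bits.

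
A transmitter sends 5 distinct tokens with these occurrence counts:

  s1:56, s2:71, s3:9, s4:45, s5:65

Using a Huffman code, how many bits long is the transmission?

546

Greedily combine the two least-frequent nodes:
combine s3(9), s4(45) → 54
combine 54, s1(56) → 110
combine s5(65), s2(71) → 136
combine 110, 136 → 246
The encoded length is the sum of every internal node's weight: 54 + 110 + 136 + 246 = 546 bits.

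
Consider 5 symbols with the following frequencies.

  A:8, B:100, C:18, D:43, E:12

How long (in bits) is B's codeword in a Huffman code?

1

Repeatedly merge the two smallest:
A(8) + E(12) → 20
C(18) + 20 → 38
38 + D(43) → 81
81 + B(100) → 181
B sits one level below the root: a 1-bit codeword.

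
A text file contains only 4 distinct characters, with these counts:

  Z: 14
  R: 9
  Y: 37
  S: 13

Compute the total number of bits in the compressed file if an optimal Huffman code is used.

131

Greedily combine the two least-frequent nodes:
combine R(9), S(13) → 22
combine Z(14), 22 → 36
combine 36, Y(37) → 73
Total encoded bits = sum of merged weights = 22 + 36 + 73 = 131.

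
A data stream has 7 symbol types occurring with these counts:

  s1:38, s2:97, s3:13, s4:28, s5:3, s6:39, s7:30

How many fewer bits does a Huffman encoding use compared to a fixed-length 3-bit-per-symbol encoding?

Fixed-length: 3 bits × 248 symbols = 744 bits.
Huffman merges:
combine s5(3), s3(13) → 16
combine 16, s4(28) → 44
combine s7(30), s1(38) → 68
combine s6(39), 44 → 83
combine 68, 83 → 151
combine s2(97), 151 → 248
Huffman total = 16 + 44 + 68 + 83 + 151 + 248 = 610 bits.
Saving = 744 − 610 = 134 bits.

134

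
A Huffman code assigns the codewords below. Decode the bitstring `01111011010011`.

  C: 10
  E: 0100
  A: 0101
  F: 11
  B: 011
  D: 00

Read left to right; each codeword is recognised as soon as it completes (prefix code):
  011→B | 11→F | 011→B | 0100→E | 11→F
Decoded message: BFBEF

BFBEF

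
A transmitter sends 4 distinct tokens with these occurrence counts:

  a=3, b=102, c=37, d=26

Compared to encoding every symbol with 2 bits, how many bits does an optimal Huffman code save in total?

73

Fixed-length: 2 bits × 168 symbols = 336 bits.
Huffman merges:
a(3) + d(26) → 29
29 + c(37) → 66
66 + b(102) → 168
Huffman total = 29 + 66 + 168 = 263 bits.
Saving = 336 − 263 = 73 bits.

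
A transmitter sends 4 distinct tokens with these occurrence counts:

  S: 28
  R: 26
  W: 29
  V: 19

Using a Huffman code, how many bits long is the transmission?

204

Merge the two smallest weights repeatedly:
V(19) + R(26) → 45
S(28) + W(29) → 57
45 + 57 → 102
The encoded length is the sum of every internal node's weight: 45 + 57 + 102 = 204 bits.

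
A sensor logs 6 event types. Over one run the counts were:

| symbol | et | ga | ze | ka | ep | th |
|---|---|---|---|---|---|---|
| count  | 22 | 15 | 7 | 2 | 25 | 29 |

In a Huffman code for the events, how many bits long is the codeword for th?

2

Huffman merges, smallest pair first:
merge ka(2) and ze(7): 9
merge 9 and ga(15): 24
merge et(22) and 24: 46
merge ep(25) and th(29): 54
merge 46 and 54: 100
The subtree containing th is merged 2 times, so code length = 2.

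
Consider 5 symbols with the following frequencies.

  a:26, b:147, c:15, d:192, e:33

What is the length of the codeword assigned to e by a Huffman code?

3

Huffman merges, smallest pair first:
c(15) + a(26) → 41
e(33) + 41 → 74
74 + b(147) → 221
d(192) + 221 → 413
e's leaf is at depth 3, giving a 3-bit codeword.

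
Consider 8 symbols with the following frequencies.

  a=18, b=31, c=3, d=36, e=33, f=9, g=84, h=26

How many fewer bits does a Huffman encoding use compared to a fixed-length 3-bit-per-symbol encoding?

Fixed-length: 3 bits × 240 symbols = 720 bits.
Huffman merges:
combine c(3), f(9) → 12
combine 12, a(18) → 30
combine h(26), 30 → 56
combine b(31), e(33) → 64
combine d(36), 56 → 92
combine 64, g(84) → 148
combine 92, 148 → 240
Huffman total = 12 + 30 + 56 + 64 + 92 + 148 + 240 = 642 bits.
Saving = 720 − 642 = 78 bits.

78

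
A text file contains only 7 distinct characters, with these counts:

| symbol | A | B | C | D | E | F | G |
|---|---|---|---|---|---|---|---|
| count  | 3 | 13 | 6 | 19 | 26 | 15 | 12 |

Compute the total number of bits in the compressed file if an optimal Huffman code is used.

246

Merge the two smallest weights repeatedly:
combine A(3), C(6) → 9
combine 9, G(12) → 21
combine B(13), F(15) → 28
combine D(19), 21 → 40
combine E(26), 28 → 54
combine 40, 54 → 94
The encoded length is the sum of every internal node's weight: 9 + 21 + 28 + 40 + 54 + 94 = 246 bits.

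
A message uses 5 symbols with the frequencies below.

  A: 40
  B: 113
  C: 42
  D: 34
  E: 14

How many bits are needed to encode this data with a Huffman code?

Build the Huffman tree bottom-up:
E(14) + D(34) → 48
A(40) + C(42) → 82
48 + 82 → 130
B(113) + 130 → 243
Each symbol's bit-cost is frequency × depth; summing gives 503 bits (equivalently 48 + 82 + 130 + 243).

503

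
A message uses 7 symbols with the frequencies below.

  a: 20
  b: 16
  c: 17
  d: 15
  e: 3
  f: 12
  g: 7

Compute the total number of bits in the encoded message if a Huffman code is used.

243

Merge the two smallest weights repeatedly:
combine e(3), g(7) → 10
combine 10, f(12) → 22
combine d(15), b(16) → 31
combine c(17), a(20) → 37
combine 22, 31 → 53
combine 37, 53 → 90
Each symbol's bit-cost is frequency × depth; summing gives 243 bits (equivalently 10 + 22 + 31 + 37 + 53 + 90).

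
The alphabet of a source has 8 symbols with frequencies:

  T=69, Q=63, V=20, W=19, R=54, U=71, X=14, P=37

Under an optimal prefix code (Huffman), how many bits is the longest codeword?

Merge the two lowest-weight nodes at each step:
merge X(14) and W(19): 33
merge V(20) and 33: 53
merge P(37) and 53: 90
merge R(54) and Q(63): 117
merge T(69) and U(71): 140
merge 90 and 117: 207
merge 140 and 207: 347
The rarest symbols sit at the bottom; the longest codeword is 5 bits.

5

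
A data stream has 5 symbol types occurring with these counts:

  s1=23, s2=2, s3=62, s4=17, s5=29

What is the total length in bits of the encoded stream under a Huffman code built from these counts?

265

Build the Huffman tree bottom-up:
combine s2(2), s4(17) → 19
combine 19, s1(23) → 42
combine s5(29), 42 → 71
combine s3(62), 71 → 133
Each symbol's bit-cost is frequency × depth; summing gives 265 bits (equivalently 19 + 42 + 71 + 133).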